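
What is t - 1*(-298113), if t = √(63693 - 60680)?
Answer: 298113 + √3013 ≈ 2.9817e+5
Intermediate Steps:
t = √3013 ≈ 54.891
t - 1*(-298113) = √3013 - 1*(-298113) = √3013 + 298113 = 298113 + √3013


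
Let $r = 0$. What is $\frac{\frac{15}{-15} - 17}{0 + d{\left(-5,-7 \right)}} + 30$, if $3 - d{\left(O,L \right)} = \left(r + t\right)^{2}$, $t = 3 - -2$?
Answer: $\frac{339}{11} \approx 30.818$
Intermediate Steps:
$t = 5$ ($t = 3 + 2 = 5$)
$d{\left(O,L \right)} = -22$ ($d{\left(O,L \right)} = 3 - \left(0 + 5\right)^{2} = 3 - 5^{2} = 3 - 25 = -22$)
$\frac{\frac{15}{-15} - 17}{0 + d{\left(-5,-7 \right)}} + 30 = \frac{\frac{15}{-15} - 17}{0 - 22} + 30 = \frac{15 \left(- \frac{1}{15}\right) - 17}{-22} + 30 = - \frac{-1 - 17}{22} + 30 = \left(- \frac{1}{22}\right) \left(-18\right) + 30 = \frac{9}{11} + 30 = \frac{339}{11}$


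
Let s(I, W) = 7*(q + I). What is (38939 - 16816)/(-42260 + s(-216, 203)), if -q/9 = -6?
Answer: -22123/43394 ≈ -0.50982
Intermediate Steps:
q = 54 (q = -9*(-6) = 54)
s(I, W) = 378 + 7*I (s(I, W) = 7*(54 + I) = 378 + 7*I)
(38939 - 16816)/(-42260 + s(-216, 203)) = (38939 - 16816)/(-42260 + (378 + 7*(-216))) = 22123/(-42260 + (378 - 1512)) = 22123/(-42260 - 1134) = 22123/(-43394) = 22123*(-1/43394) = -22123/43394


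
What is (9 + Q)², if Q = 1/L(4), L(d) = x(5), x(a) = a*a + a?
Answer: 73441/900 ≈ 81.601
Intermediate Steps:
x(a) = a + a² (x(a) = a² + a = a + a²)
L(d) = 30 (L(d) = 5*(1 + 5) = 5*6 = 30)
Q = 1/30 ≈ 0.033333
(9 + Q)² = (9 + 1/30)² = (271/30)² = 73441/900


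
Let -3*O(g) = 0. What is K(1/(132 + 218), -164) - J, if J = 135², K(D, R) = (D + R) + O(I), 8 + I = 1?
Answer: -6436149/350 ≈ -18389.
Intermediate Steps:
I = -7 (I = -8 + 1 = -7)
O(g) = 0 (O(g) = -⅓*0 = 0)
K(D, R) = D + R (K(D, R) = (D + R) + 0 = D + R)
J = 18225
K(1/(132 + 218), -164) - J = (1/(132 + 218) - 164) - 1*18225 = (1/350 - 164) - 18225 = -57399/350 - 18225 = -6436149/350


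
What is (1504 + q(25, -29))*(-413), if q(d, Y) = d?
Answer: -631477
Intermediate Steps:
(1504 + q(25, -29))*(-413) = (1504 + 25)*(-413) = 1529*(-413) = -631477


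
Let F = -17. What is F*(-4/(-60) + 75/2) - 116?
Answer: -22639/30 ≈ -754.63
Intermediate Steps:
F*(-4/(-60) + 75/2) - 116 = -17*(-4/(-60) + 75/2) - 116 = -17*(-4*(-1/60) + 75*(½)) - 116 = -17*(1/15 + 75/2) - 116 = -17*1127/30 - 116 = -19159/30 - 116 = -22639/30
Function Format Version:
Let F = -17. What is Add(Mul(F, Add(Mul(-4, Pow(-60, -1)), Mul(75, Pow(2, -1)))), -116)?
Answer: Rational(-22639, 30) ≈ -754.63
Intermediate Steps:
Add(Mul(F, Add(Mul(-4, Pow(-60, -1)), Mul(75, Pow(2, -1)))), -116) = Add(Mul(-17, Add(Mul(-4, Pow(-60, -1)), Mul(75, Pow(2, -1)))), -116) = Add(Mul(-17, Add(Mul(-4, Rational(-1, 60)), Mul(75, Rational(1, 2)))), -116) = Add(Mul(-17, Add(Rational(1, 15), Rational(75, 2))), -116) = Add(Mul(-17, Rational(1127, 30)), -116) = Add(Rational(-19159, 30), -116) = Rational(-22639, 30)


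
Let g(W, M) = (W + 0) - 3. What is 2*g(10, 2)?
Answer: 14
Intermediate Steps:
g(W, M) = -3 + W (g(W, M) = W - 3 = -3 + W)
2*g(10, 2) = 2*(-3 + 10) = 2*7 = 14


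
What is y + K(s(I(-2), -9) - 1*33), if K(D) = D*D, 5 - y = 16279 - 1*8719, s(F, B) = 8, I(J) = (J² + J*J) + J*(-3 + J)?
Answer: -6930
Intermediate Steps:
I(J) = 2*J² + J*(-3 + J) (I(J) = (J² + J²) + J*(-3 + J) = 2*J² + J*(-3 + J))
y = -7555 (y = 5 - (16279 - 1*8719) = 5 - (16279 - 8719) = 5 - 1*7560 = 5 - 7560 = -7555)
K(D) = D²
y + K(s(I(-2), -9) - 1*33) = -7555 + (8 - 1*33)² = -7555 + (8 - 33)² = -7555 + (-25)² = -7555 + 625 = -6930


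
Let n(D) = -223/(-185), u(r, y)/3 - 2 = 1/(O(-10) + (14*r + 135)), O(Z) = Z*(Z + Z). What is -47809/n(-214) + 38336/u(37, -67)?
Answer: -38001293881/1141983 ≈ -33277.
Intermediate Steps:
O(Z) = 2*Z² (O(Z) = Z*(2*Z) = 2*Z²)
u(r, y) = 6 + 3/(335 + 14*r) (u(r, y) = 6 + 3/(2*(-10)² + (14*r + 135)) = 6 + 3/(2*100 + (135 + 14*r)) = 6 + 3/(200 + (135 + 14*r)) = 6 + 3/(335 + 14*r))
n(D) = 223/185 (n(D) = -223*(-1/185) = 223/185)
-47809/n(-214) + 38336/u(37, -67) = -47809/223/185 + 38336/((3*(671 + 28*37)/(335 + 14*37))) = -47809*185/223 + 38336/((3*(671 + 1036)/(335 + 518))) = -8844665/223 + 38336/((3*1707/853)) = -8844665/223 + 38336/((3*(1/853)*1707)) = -8844665/223 + 38336/(5121/853) = -8844665/223 + 38336*(853/5121) = -8844665/223 + 32700608/5121 = -38001293881/1141983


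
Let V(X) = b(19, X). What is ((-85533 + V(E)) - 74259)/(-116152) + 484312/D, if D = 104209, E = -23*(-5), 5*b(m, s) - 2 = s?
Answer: 364515667307/60520418840 ≈ 6.0230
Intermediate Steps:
b(m, s) = 2/5 + s/5
E = 115
V(X) = 2/5 + X/5
((-85533 + V(E)) - 74259)/(-116152) + 484312/D = ((-85533 + (2/5 + (1/5)*115)) - 74259)/(-116152) + 484312/104209 = ((-85533 + (2/5 + 23)) - 74259)*(-1/116152) + 484312*(1/104209) = ((-85533 + 117/5) - 74259)*(-1/116152) + 484312/104209 = (-427548/5 - 74259)*(-1/116152) + 484312/104209 = -798843/5*(-1/116152) + 484312/104209 = 798843/580760 + 484312/104209 = 364515667307/60520418840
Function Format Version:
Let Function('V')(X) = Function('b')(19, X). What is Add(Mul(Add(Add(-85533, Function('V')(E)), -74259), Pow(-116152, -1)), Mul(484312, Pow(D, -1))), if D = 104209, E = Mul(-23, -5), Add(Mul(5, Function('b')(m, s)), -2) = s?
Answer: Rational(364515667307, 60520418840) ≈ 6.0230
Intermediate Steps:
Function('b')(m, s) = Add(Rational(2, 5), Mul(Rational(1, 5), s))
E = 115
Function('V')(X) = Add(Rational(2, 5), Mul(Rational(1, 5), X))
Add(Mul(Add(Add(-85533, Function('V')(E)), -74259), Pow(-116152, -1)), Mul(484312, Pow(D, -1))) = Add(Mul(Add(Add(-85533, Add(Rational(2, 5), Mul(Rational(1, 5), 115))), -74259), Pow(-116152, -1)), Mul(484312, Pow(104209, -1))) = Add(Mul(Add(Add(-85533, Add(Rational(2, 5), 23)), -74259), Rational(-1, 116152)), Mul(484312, Rational(1, 104209))) = Add(Mul(Add(Add(-85533, Rational(117, 5)), -74259), Rational(-1, 116152)), Rational(484312, 104209)) = Add(Mul(Add(Rational(-427548, 5), -74259), Rational(-1, 116152)), Rational(484312, 104209)) = Add(Mul(Rational(-798843, 5), Rational(-1, 116152)), Rational(484312, 104209)) = Add(Rational(798843, 580760), Rational(484312, 104209)) = Rational(364515667307, 60520418840)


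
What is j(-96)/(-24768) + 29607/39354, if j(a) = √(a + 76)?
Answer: 9869/13118 - I*√5/12384 ≈ 0.75233 - 0.00018056*I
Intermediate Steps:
j(a) = √(76 + a)
j(-96)/(-24768) + 29607/39354 = √(76 - 96)/(-24768) + 29607/39354 = √(-20)*(-1/24768) + 29607*(1/39354) = (2*I*√5)*(-1/24768) + 9869/13118 = -I*√5/12384 + 9869/13118 = 9869/13118 - I*√5/12384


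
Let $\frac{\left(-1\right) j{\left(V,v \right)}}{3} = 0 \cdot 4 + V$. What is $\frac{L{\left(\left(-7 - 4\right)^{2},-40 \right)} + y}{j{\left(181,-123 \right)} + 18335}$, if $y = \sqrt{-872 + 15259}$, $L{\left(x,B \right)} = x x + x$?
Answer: $\frac{7381}{8896} + \frac{\sqrt{14387}}{17792} \approx 0.83644$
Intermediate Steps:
$j{\left(V,v \right)} = - 3 V$ ($j{\left(V,v \right)} = - 3 \left(0 \cdot 4 + V\right) = - 3 \left(0 + V\right) = - 3 V$)
$L{\left(x,B \right)} = x + x^{2}$ ($L{\left(x,B \right)} = x^{2} + x = x + x^{2}$)
$y = \sqrt{14387} \approx 119.95$
$\frac{L{\left(\left(-7 - 4\right)^{2},-40 \right)} + y}{j{\left(181,-123 \right)} + 18335} = \frac{\left(-7 - 4\right)^{2} \left(1 + \left(-7 - 4\right)^{2}\right) + \sqrt{14387}}{\left(-3\right) 181 + 18335} = \frac{\left(-11\right)^{2} \left(1 + \left(-11\right)^{2}\right) + \sqrt{14387}}{-543 + 18335} = \frac{121 \left(1 + 121\right) + \sqrt{14387}}{17792} = \left(121 \cdot 122 + \sqrt{14387}\right) \frac{1}{17792} = \left(14762 + \sqrt{14387}\right) \frac{1}{17792} = \frac{7381}{8896} + \frac{\sqrt{14387}}{17792}$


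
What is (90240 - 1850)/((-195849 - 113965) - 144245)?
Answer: -88390/454059 ≈ -0.19467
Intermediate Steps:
(90240 - 1850)/((-195849 - 113965) - 144245) = 88390/(-309814 - 144245) = 88390/(-454059) = 88390*(-1/454059) = -88390/454059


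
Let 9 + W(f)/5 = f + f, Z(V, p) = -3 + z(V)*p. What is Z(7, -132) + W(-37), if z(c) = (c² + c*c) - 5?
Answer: -12694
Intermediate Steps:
z(c) = -5 + 2*c² (z(c) = (c² + c²) - 5 = 2*c² - 5 = -5 + 2*c²)
Z(V, p) = -3 + p*(-5 + 2*V²) (Z(V, p) = -3 + (-5 + 2*V²)*p = -3 + p*(-5 + 2*V²))
W(f) = -45 + 10*f (W(f) = -45 + 5*(f + f) = -45 + 5*(2*f) = -45 + 10*f)
Z(7, -132) + W(-37) = (-3 - 132*(-5 + 2*7²)) + (-45 + 10*(-37)) = (-3 - 132*(-5 + 2*49)) + (-45 - 370) = (-3 - 132*(-5 + 98)) - 415 = (-3 - 132*93) - 415 = (-3 - 12276) - 415 = -12279 - 415 = -12694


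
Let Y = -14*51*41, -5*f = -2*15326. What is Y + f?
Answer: -115718/5 ≈ -23144.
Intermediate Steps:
f = 30652/5 (f = -(-2)*15326/5 = -1/5*(-30652) = 30652/5 ≈ 6130.4)
Y = -29274 (Y = -714*41 = -29274)
Y + f = -29274 + 30652/5 = -115718/5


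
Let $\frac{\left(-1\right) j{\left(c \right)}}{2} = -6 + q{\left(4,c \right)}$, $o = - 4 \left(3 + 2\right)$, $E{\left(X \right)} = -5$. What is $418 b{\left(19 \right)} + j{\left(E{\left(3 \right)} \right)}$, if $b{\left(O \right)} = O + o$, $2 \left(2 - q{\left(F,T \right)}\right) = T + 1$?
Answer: $-414$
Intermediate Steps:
$o = -20$ ($o = \left(-4\right) 5 = -20$)
$q{\left(F,T \right)} = \frac{3}{2} - \frac{T}{2}$ ($q{\left(F,T \right)} = 2 - \frac{T + 1}{2} = 2 - \frac{1 + T}{2} = 2 - \left(\frac{1}{2} + \frac{T}{2}\right) = \frac{3}{2} - \frac{T}{2}$)
$b{\left(O \right)} = -20 + O$ ($b{\left(O \right)} = O - 20 = -20 + O$)
$j{\left(c \right)} = 9 + c$ ($j{\left(c \right)} = - 2 \left(-6 - \left(- \frac{3}{2} + \frac{c}{2}\right)\right) = - 2 \left(- \frac{9}{2} - \frac{c}{2}\right) = 9 + c$)
$418 b{\left(19 \right)} + j{\left(E{\left(3 \right)} \right)} = 418 \left(-20 + 19\right) + \left(9 - 5\right) = 418 \left(-1\right) + 4 = -418 + 4 = -414$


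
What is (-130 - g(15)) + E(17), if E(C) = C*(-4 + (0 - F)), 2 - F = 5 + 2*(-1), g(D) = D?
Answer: -196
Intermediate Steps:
F = -1 (F = 2 - (5 + 2*(-1)) = 2 - (5 - 2) = 2 - 1*3 = 2 - 3 = -1)
E(C) = -3*C (E(C) = C*(-4 + (0 - 1*(-1))) = C*(-4 + (0 + 1)) = C*(-4 + 1) = C*(-3) = -3*C)
(-130 - g(15)) + E(17) = (-130 - 1*15) - 3*17 = (-130 - 15) - 51 = -145 - 51 = -196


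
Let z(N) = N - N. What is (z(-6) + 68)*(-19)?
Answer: -1292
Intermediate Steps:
z(N) = 0
(z(-6) + 68)*(-19) = (0 + 68)*(-19) = 68*(-19) = -1292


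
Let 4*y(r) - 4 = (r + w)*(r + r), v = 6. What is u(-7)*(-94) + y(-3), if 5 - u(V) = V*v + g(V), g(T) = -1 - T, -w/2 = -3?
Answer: -7715/2 ≈ -3857.5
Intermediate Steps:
w = 6 (w = -2*(-3) = 6)
y(r) = 1 + r*(6 + r)/2 (y(r) = 1 + ((r + 6)*(r + r))/4 = 1 + ((6 + r)*(2*r))/4 = 1 + (2*r*(6 + r))/4 = 1 + r*(6 + r)/2)
u(V) = 6 - 5*V (u(V) = 5 - (V*6 + (-1 - V)) = 5 - (6*V + (-1 - V)) = 5 - (-1 + 5*V) = 5 + (1 - 5*V) = 6 - 5*V)
u(-7)*(-94) + y(-3) = (6 - 5*(-7))*(-94) + (1 + (½)*(-3)² + 3*(-3)) = (6 + 35)*(-94) + (1 + (½)*9 - 9) = 41*(-94) + (1 + 9/2 - 9) = -3854 - 7/2 = -7715/2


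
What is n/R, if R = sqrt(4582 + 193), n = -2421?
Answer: -2421*sqrt(191)/955 ≈ -35.035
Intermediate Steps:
R = 5*sqrt(191) (R = sqrt(4775) = 5*sqrt(191) ≈ 69.101)
n/R = -2421*sqrt(191)/955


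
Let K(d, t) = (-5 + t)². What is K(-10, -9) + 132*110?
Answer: 14716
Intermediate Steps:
K(-10, -9) + 132*110 = (-5 - 9)² + 132*110 = (-14)² + 14520 = 196 + 14520 = 14716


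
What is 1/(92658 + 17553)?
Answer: 1/110211 ≈ 9.0735e-6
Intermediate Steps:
1/(92658 + 17553) = 1/110211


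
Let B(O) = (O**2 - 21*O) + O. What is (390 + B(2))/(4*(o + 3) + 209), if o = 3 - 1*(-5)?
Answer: 354/253 ≈ 1.3992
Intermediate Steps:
B(O) = O**2 - 20*O
o = 8 (o = 3 + 5 = 8)
(390 + B(2))/(4*(o + 3) + 209) = (390 + 2*(-20 + 2))/(4*(8 + 3) + 209) = (390 + 2*(-18))/(4*11 + 209) = (390 - 36)/(44 + 209) = 354/253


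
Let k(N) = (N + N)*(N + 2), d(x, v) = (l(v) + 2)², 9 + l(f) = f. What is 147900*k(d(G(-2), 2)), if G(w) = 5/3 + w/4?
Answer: 199665000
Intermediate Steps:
l(f) = -9 + f
G(w) = 5/3 + w/4 (G(w) = 5*(⅓) + w*(¼) = 5/3 + w/4)
d(x, v) = (-7 + v)² (d(x, v) = ((-9 + v) + 2)² = (-7 + v)²)
k(N) = 2*N*(2 + N) (k(N) = (2*N)*(2 + N) = 2*N*(2 + N))
147900*k(d(G(-2), 2)) = 147900*(2*(-7 + 2)²*(2 + (-7 + 2)²)) = 147900*(2*(-5)²*(2 + (-5)²)) = 147900*(2*25*(2 + 25)) = 147900*(2*25*27) = 147900*1350 = 199665000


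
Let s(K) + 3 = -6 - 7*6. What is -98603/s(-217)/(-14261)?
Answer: -98603/727311 ≈ -0.13557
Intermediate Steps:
s(K) = -51 (s(K) = -3 + (-6 - 7*6) = -3 + (-6 - 42) = -3 - 48 = -51)
-98603/s(-217)/(-14261) = -98603/(-51)/(-14261) = -98603*(-1/51)*(-1/14261) = (98603/51)*(-1/14261) = -98603/727311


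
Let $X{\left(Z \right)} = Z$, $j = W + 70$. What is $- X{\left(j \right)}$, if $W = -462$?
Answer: $392$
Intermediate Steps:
$j = -392$ ($j = -462 + 70 = -392$)
$- X{\left(j \right)} = \left(-1\right) \left(-392\right) = 392$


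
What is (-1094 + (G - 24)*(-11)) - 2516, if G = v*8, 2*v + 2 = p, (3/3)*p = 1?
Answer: -3302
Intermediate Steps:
p = 1
v = -½ (v = -1 + (½)*1 = -1 + ½ = -½ ≈ -0.50000)
G = -4 (G = -½*8 = -4)
(-1094 + (G - 24)*(-11)) - 2516 = (-1094 + (-4 - 24)*(-11)) - 2516 = (-1094 - 28*(-11)) - 2516 = (-1094 + 308) - 2516 = -786 - 2516 = -3302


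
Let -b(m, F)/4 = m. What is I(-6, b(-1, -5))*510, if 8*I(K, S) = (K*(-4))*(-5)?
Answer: -7650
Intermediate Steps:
b(m, F) = -4*m
I(K, S) = 5*K/2 (I(K, S) = ((K*(-4))*(-5))/8 = (-4*K*(-5))/8 = (20*K)/8 = 5*K/2)
I(-6, b(-1, -5))*510 = ((5/2)*(-6))*510 = -15*510 = -7650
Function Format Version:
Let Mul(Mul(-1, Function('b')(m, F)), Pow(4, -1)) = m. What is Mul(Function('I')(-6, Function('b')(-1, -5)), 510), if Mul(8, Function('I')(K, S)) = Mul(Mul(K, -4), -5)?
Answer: -7650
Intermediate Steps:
Function('b')(m, F) = Mul(-4, m)
Function('I')(K, S) = Mul(Rational(5, 2), K) (Function('I')(K, S) = Mul(Rational(1, 8), Mul(Mul(K, -4), -5)) = Mul(Rational(1, 8), Mul(Mul(-4, K), -5)) = Mul(Rational(1, 8), Mul(20, K)) = Mul(Rational(5, 2), K))
Mul(Function('I')(-6, Function('b')(-1, -5)), 510) = Mul(Mul(Rational(5, 2), -6), 510) = Mul(-15, 510) = -7650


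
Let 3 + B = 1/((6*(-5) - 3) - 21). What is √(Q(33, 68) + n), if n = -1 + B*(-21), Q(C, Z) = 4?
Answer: √2390/6 ≈ 8.1479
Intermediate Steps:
B = -163/54 (B = -3 + 1/((6*(-5) - 3) - 21) = -3 + 1/((-30 - 3) - 21) = -3 + 1/(-33 - 21) = -3 + 1/(-54) = -3 - 1/54 = -163/54 ≈ -3.0185)
n = 1123/18 (n = -1 - 163/54*(-21) = -1 + 1141/18 = 1123/18 ≈ 62.389)
√(Q(33, 68) + n) = √(4 + 1123/18) = √(1195/18) = √2390/6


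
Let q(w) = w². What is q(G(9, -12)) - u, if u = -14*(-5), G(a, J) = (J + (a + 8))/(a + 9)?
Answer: -22655/324 ≈ -69.923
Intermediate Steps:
G(a, J) = (8 + J + a)/(9 + a) (G(a, J) = (J + (8 + a))/(9 + a) = (8 + J + a)/(9 + a))
u = 70
q(G(9, -12)) - u = ((8 - 12 + 9)/(9 + 9))² - 1*70 = (5/18)² - 70 = 25/324 - 70 = -22655/324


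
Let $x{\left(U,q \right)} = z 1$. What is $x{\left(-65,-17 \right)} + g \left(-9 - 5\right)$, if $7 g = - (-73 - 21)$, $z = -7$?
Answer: $-195$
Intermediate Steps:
$g = \frac{94}{7}$ ($g = \frac{\left(-1\right) \left(-73 - 21\right)}{7} = \frac{\left(-1\right) \left(-94\right)}{7} = \frac{1}{7} \cdot 94 = \frac{94}{7} \approx 13.429$)
$x{\left(U,q \right)} = -7$ ($x{\left(U,q \right)} = \left(-7\right) 1 = -7$)
$x{\left(-65,-17 \right)} + g \left(-9 - 5\right) = -7 + \frac{94 \left(-9 - 5\right)}{7} = -7 + \frac{94}{7} \left(-14\right) = -7 - 188 = -195$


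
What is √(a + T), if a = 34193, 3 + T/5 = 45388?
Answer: 11*√2158 ≈ 511.00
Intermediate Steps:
T = 226925 (T = -15 + 5*45388 = -15 + 226940 = 226925)
√(a + T) = √(34193 + 226925) = √261118 = 11*√2158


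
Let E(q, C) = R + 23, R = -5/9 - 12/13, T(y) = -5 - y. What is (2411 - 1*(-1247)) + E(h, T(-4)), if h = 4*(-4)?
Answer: 430504/117 ≈ 3679.5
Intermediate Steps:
h = -16
R = -173/117 (R = -5*⅑ - 12*1/13 = -5/9 - 12/13 = -173/117 ≈ -1.4786)
E(q, C) = 2518/117 (E(q, C) = -173/117 + 23 = 2518/117)
(2411 - 1*(-1247)) + E(h, T(-4)) = (2411 - 1*(-1247)) + 2518/117 = (2411 + 1247) + 2518/117 = 3658 + 2518/117 = 430504/117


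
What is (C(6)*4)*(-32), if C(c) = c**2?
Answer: -4608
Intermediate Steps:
(C(6)*4)*(-32) = (6**2*4)*(-32) = (36*4)*(-32) = 144*(-32) = -4608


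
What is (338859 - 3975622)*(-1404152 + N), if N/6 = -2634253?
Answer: 62587491098210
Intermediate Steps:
N = -15805518 (N = 6*(-2634253) = -15805518)
(338859 - 3975622)*(-1404152 + N) = (338859 - 3975622)*(-1404152 - 15805518) = -3636763*(-17209670) = 62587491098210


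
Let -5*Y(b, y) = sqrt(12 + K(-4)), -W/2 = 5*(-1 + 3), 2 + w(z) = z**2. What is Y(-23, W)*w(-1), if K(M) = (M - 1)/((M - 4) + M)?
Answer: sqrt(447)/30 ≈ 0.70475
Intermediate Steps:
w(z) = -2 + z**2
K(M) = (-1 + M)/(-4 + 2*M) (K(M) = (-1 + M)/((-4 + M) + M) = (-1 + M)/(-4 + 2*M))
W = -20 (W = -10*(-1 + 3) = -10*2 = -2*10 = -20)
Y(b, y) = -sqrt(447)/30 (Y(b, y) = -sqrt(12 + (-1 - 4)/(2*(-2 - 4)))/5 = -sqrt(12 + (1/2)*(-5)/(-6))/5 = -sqrt(12 + (1/2)*(-1/6)*(-5))/5 = -sqrt(12 + 5/12)/5 = -sqrt(447)/30)
Y(-23, W)*w(-1) = (-sqrt(447)/30)*(-2 + (-1)**2) = (-sqrt(447)/30)*(-2 + 1) = -sqrt(447)/30*(-1) = sqrt(447)/30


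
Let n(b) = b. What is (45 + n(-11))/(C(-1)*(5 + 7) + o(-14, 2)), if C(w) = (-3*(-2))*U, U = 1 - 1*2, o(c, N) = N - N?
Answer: -17/36 ≈ -0.47222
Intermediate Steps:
o(c, N) = 0
U = -1 (U = 1 - 2 = -1)
C(w) = -6 (C(w) = -3*(-2)*(-1) = 6*(-1) = -6)
(45 + n(-11))/(C(-1)*(5 + 7) + o(-14, 2)) = (45 - 11)/(-6*(5 + 7) + 0) = 34/(-6*12 + 0) = 34/(-72 + 0) = 34/(-72) = 34*(-1/72) = -17/36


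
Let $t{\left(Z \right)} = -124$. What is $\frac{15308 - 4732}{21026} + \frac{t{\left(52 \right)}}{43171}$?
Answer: $\frac{226984636}{453856723} \approx 0.50012$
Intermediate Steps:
$\frac{15308 - 4732}{21026} + \frac{t{\left(52 \right)}}{43171} = \frac{15308 - 4732}{21026} - \frac{124}{43171} = \left(15308 - 4732\right) \frac{1}{21026} - \frac{124}{43171} = 10576 \cdot \frac{1}{21026} - \frac{124}{43171} = \frac{5288}{10513} - \frac{124}{43171} = \frac{226984636}{453856723}$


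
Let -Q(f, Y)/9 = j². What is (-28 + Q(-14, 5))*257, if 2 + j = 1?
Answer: -9509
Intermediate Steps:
j = -1 (j = -2 + 1 = -1)
Q(f, Y) = -9 (Q(f, Y) = -9*(-1)² = -9*1 = -9)
(-28 + Q(-14, 5))*257 = (-28 - 9)*257 = -37*257 = -9509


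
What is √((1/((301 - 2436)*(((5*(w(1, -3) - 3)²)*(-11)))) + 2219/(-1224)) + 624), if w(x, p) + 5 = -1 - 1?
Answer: √357028157926893838/23954700 ≈ 24.944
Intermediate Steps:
w(x, p) = -7 (w(x, p) = -5 + (-1 - 1) = -5 - 2 = -7)
√((1/((301 - 2436)*(((5*(w(1, -3) - 3)²)*(-11)))) + 2219/(-1224)) + 624) = √((1/((301 - 2436)*(((5*(-7 - 3)²)*(-11)))) + 2219/(-1224)) + 624) = √((1/((-2135)*(((5*(-10)²)*(-11)))) + 2219*(-1/1224)) + 624) = √((-1/(2135*((5*100)*(-11))) - 2219/1224) + 624) = √((-1/(2135*(500*(-11))) - 2219/1224) + 624) = √((-1/2135/(-5500) - 2219/1224) + 624) = √((-1/2135*(-1/5500) - 2219/1224) + 624) = √((1/11742500 - 2219/1224) + 624) = √(-6514151569/3593205000 + 624) = √(2235645768431/3593205000) = √357028157926893838/23954700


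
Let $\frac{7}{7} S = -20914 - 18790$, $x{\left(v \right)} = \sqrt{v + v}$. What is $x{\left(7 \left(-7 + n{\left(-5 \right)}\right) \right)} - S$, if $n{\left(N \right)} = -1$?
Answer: $39704 + 4 i \sqrt{7} \approx 39704.0 + 10.583 i$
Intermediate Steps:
$x{\left(v \right)} = \sqrt{2} \sqrt{v}$ ($x{\left(v \right)} = \sqrt{2 v} = \sqrt{2} \sqrt{v}$)
$S = -39704$ ($S = -20914 - 18790 = -39704$)
$x{\left(7 \left(-7 + n{\left(-5 \right)}\right) \right)} - S = \sqrt{2} \sqrt{7 \left(-7 - 1\right)} - -39704 = \sqrt{2} \sqrt{7 \left(-8\right)} + 39704 = \sqrt{2} \sqrt{-56} + 39704 = \sqrt{2} \cdot 2 i \sqrt{14} + 39704 = 4 i \sqrt{7} + 39704 = 39704 + 4 i \sqrt{7}$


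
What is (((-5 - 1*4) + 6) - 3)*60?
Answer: -360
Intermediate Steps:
(((-5 - 1*4) + 6) - 3)*60 = (((-5 - 4) + 6) - 3)*60 = ((-9 + 6) - 3)*60 = (-3 - 3)*60 = -6*60 = -360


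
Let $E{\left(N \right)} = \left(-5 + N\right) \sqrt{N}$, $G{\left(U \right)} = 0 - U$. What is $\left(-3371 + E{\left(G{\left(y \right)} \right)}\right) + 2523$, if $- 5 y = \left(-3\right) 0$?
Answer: $-848$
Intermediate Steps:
$y = 0$ ($y = - \frac{\left(-3\right) 0}{5} = \left(- \frac{1}{5}\right) 0 = 0$)
$G{\left(U \right)} = - U$
$E{\left(N \right)} = \sqrt{N} \left(-5 + N\right)$
$\left(-3371 + E{\left(G{\left(y \right)} \right)}\right) + 2523 = \left(-3371 + \sqrt{\left(-1\right) 0} \left(-5 - 0\right)\right) + 2523 = \left(-3371 + \sqrt{0} \left(-5 + 0\right)\right) + 2523 = \left(-3371 + 0 \left(-5\right)\right) + 2523 = \left(-3371 + 0\right) + 2523 = -3371 + 2523 = -848$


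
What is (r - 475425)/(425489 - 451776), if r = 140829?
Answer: 334596/26287 ≈ 12.729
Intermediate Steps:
(r - 475425)/(425489 - 451776) = (140829 - 475425)/(425489 - 451776) = -334596/(-26287) = -334596*(-1/26287) = 334596/26287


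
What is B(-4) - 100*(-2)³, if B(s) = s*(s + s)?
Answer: 832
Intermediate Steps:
B(s) = 2*s² (B(s) = s*(2*s) = 2*s²)
B(-4) - 100*(-2)³ = 2*(-4)² - 100*(-2)³ = 2*16 - 100*(-8) = 32 + 800 = 832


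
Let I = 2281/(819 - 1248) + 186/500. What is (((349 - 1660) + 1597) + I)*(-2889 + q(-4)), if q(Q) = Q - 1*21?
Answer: -43918565179/53625 ≈ -8.1899e+5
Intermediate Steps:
q(Q) = -21 + Q (q(Q) = Q - 21 = -21 + Q)
I = -530353/107250 (I = 2281/(-429) + 186*(1/500) = 2281*(-1/429) + 93/250 = -2281/429 + 93/250 = -530353/107250 ≈ -4.9450)
(((349 - 1660) + 1597) + I)*(-2889 + q(-4)) = (((349 - 1660) + 1597) - 530353/107250)*(-2889 + (-21 - 4)) = ((-1311 + 1597) - 530353/107250)*(-2889 - 25) = (286 - 530353/107250)*(-2914) = (30143147/107250)*(-2914) = -43918565179/53625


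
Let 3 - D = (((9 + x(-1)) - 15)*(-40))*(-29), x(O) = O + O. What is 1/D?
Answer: 1/9283 ≈ 0.00010772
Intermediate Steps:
x(O) = 2*O
D = 9283 (D = 3 - ((9 + 2*(-1)) - 15)*(-40)*(-29) = 3 - ((9 - 2) - 15)*(-40)*(-29) = 3 - (7 - 15)*(-40)*(-29) = 3 - (-8*(-40))*(-29) = 3 - 320*(-29) = 3 - 1*(-9280) = 3 + 9280 = 9283)
1/D = 1/9283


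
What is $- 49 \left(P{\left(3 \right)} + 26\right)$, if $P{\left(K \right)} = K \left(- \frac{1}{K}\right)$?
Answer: $-1225$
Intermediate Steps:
$P{\left(K \right)} = -1$
$- 49 \left(P{\left(3 \right)} + 26\right) = - 49 \left(-1 + 26\right) = \left(-49\right) 25 = -1225$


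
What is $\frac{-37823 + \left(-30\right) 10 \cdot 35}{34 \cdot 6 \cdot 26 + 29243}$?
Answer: $- \frac{48323}{34547} \approx -1.3988$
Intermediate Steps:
$\frac{-37823 + \left(-30\right) 10 \cdot 35}{34 \cdot 6 \cdot 26 + 29243} = \frac{-37823 - 10500}{204 \cdot 26 + 29243} = \frac{-37823 - 10500}{5304 + 29243} = - \frac{48323}{34547}$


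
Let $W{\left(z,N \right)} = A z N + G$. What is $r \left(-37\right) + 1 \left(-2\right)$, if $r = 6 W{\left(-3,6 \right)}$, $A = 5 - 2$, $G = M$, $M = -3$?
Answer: $12652$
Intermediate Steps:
$G = -3$
$A = 3$ ($A = 5 - 2 = 3$)
$W{\left(z,N \right)} = -3 + 3 N z$ ($W{\left(z,N \right)} = 3 z N - 3 = 3 N z - 3 = -3 + 3 N z$)
$r = -342$ ($r = 6 \left(-3 + 3 \cdot 6 \left(-3\right)\right) = 6 \left(-3 - 54\right) = 6 \left(-57\right) = -342$)
$r \left(-37\right) + 1 \left(-2\right) = \left(-342\right) \left(-37\right) + 1 \left(-2\right) = 12654 - 2 = 12652$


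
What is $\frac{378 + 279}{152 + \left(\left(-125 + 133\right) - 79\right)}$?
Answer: $\frac{73}{9} \approx 8.1111$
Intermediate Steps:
$\frac{378 + 279}{152 + \left(\left(-125 + 133\right) - 79\right)} = \frac{657}{152 + \left(8 - 79\right)} = \frac{657}{152 - 71} = \frac{657}{81} = 657 \cdot \frac{1}{81} = \frac{73}{9}$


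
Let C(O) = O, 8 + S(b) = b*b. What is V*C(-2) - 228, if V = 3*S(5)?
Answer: -330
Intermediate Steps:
S(b) = -8 + b² (S(b) = -8 + b*b = -8 + b²)
V = 51 (V = 3*(-8 + 5²) = 3*(-8 + 25) = 3*17 = 51)
V*C(-2) - 228 = 51*(-2) - 228 = -102 - 228 = -330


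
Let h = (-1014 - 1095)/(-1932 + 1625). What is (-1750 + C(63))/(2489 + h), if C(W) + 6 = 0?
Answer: -134773/191558 ≈ -0.70356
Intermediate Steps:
h = 2109/307 (h = -2109/(-307) = -2109*(-1/307) = 2109/307 ≈ 6.8697)
C(W) = -6 (C(W) = -6 + 0 = -6)
(-1750 + C(63))/(2489 + h) = (-1750 - 6)/(2489 + 2109/307) = -1756/766232/307 = -1756*307/766232 = -134773/191558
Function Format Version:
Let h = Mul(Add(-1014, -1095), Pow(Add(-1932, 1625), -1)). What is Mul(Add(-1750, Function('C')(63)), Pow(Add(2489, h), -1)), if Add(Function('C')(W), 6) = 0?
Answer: Rational(-134773, 191558) ≈ -0.70356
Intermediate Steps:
h = Rational(2109, 307) (h = Mul(-2109, Pow(-307, -1)) = Mul(-2109, Rational(-1, 307)) = Rational(2109, 307) ≈ 6.8697)
Function('C')(W) = -6 (Function('C')(W) = Add(-6, 0) = -6)
Mul(Add(-1750, Function('C')(63)), Pow(Add(2489, h), -1)) = Mul(Add(-1750, -6), Pow(Add(2489, Rational(2109, 307)), -1)) = Mul(-1756, Pow(Rational(766232, 307), -1)) = Mul(-1756, Rational(307, 766232)) = Rational(-134773, 191558)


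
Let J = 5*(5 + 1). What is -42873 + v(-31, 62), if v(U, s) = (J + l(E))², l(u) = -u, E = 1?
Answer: -42032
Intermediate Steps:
J = 30 (J = 5*6 = 30)
v(U, s) = 841 (v(U, s) = (30 - 1*1)² = (30 - 1)² = 29² = 841)
-42873 + v(-31, 62) = -42873 + 841 = -42032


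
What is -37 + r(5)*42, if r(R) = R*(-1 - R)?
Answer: -1297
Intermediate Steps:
-37 + r(5)*42 = -37 - 1*5*(1 + 5)*42 = -37 - 1*5*6*42 = -37 - 30*42 = -37 - 1260 = -1297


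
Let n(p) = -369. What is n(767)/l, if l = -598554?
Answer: 41/66506 ≈ 0.00061649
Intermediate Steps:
n(767)/l = -369/(-598554) = -369*(-1/598554) = 41/66506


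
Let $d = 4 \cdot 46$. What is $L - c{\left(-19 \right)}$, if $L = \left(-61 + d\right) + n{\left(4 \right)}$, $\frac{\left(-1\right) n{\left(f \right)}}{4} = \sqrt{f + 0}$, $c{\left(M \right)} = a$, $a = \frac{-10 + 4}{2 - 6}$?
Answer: $\frac{227}{2} \approx 113.5$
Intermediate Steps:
$a = \frac{3}{2}$ ($a = - \frac{6}{-4} = \left(-6\right) \left(- \frac{1}{4}\right) = \frac{3}{2} \approx 1.5$)
$c{\left(M \right)} = \frac{3}{2}$
$d = 184$
$n{\left(f \right)} = - 4 \sqrt{f}$ ($n{\left(f \right)} = - 4 \sqrt{f + 0} = - 4 \sqrt{f}$)
$L = 115$ ($L = \left(-61 + 184\right) - 4 \sqrt{4} = 123 - 8 = 115$)
$L - c{\left(-19 \right)} = 115 - \frac{3}{2} = \frac{227}{2}$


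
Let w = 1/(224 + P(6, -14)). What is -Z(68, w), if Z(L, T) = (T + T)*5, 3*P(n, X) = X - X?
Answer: -5/112 ≈ -0.044643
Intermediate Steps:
P(n, X) = 0 (P(n, X) = (X - X)/3 = (⅓)*0 = 0)
w = 1/224 (w = 1/(224 + 0) = 1/224 ≈ 0.0044643)
Z(L, T) = 10*T (Z(L, T) = (2*T)*5 = 10*T)
-Z(68, w) = -10/224 = -1*5/112 = -5/112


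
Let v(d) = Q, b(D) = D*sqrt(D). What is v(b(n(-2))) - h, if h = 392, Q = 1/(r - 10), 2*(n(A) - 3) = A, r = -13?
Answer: -9017/23 ≈ -392.04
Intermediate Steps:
n(A) = 3 + A/2
b(D) = D**(3/2)
Q = -1/23 (Q = 1/(-13 - 10) = 1/(-23) = -1/23 ≈ -0.043478)
v(d) = -1/23
v(b(n(-2))) - h = -1/23 - 1*392 = -1/23 - 392 = -9017/23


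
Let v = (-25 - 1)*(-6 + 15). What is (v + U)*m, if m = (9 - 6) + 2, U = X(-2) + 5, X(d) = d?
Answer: -1155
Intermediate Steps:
U = 3 (U = -2 + 5 = 3)
v = -234 (v = -26*9 = -234)
m = 5 (m = 3 + 2 = 5)
(v + U)*m = (-234 + 3)*5 = -231*5 = -1155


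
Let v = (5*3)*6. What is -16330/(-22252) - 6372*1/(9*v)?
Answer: -1190393/166890 ≈ -7.1328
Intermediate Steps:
v = 90 (v = 15*6 = 90)
-16330/(-22252) - 6372*1/(9*v) = -16330/(-22252) - 6372/(90*9) = -16330*(-1/22252) - 6372/810 = 8165/11126 - 6372*1/810 = 8165/11126 - 118/15 = -1190393/166890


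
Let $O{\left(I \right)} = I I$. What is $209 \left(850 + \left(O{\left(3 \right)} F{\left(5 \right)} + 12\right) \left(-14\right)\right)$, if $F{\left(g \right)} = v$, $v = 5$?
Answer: $10868$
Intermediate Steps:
$F{\left(g \right)} = 5$
$O{\left(I \right)} = I^{2}$
$209 \left(850 + \left(O{\left(3 \right)} F{\left(5 \right)} + 12\right) \left(-14\right)\right) = 209 \left(850 + \left(3^{2} \cdot 5 + 12\right) \left(-14\right)\right) = 209 \left(850 + \left(9 \cdot 5 + 12\right) \left(-14\right)\right) = 209 \left(850 + \left(45 + 12\right) \left(-14\right)\right) = 209 \left(850 + 57 \left(-14\right)\right) = 209 \left(850 - 798\right) = 209 \cdot 52 = 10868$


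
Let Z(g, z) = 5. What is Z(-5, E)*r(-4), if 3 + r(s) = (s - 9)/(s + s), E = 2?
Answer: -55/8 ≈ -6.8750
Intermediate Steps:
r(s) = -3 + (-9 + s)/(2*s) (r(s) = -3 + (s - 9)/(s + s) = -3 + (-9 + s)/((2*s)) = -3 + (-9 + s)*(1/(2*s)) = -3 + (-9 + s)/(2*s))
Z(-5, E)*r(-4) = 5*((½)*(-9 - 5*(-4))/(-4)) = 5*((½)*(-¼)*(-9 + 20)) = 5*((½)*(-¼)*11) = 5*(-11/8) = -55/8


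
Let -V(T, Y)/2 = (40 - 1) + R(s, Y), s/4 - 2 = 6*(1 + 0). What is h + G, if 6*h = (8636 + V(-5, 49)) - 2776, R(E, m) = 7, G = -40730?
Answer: -119306/3 ≈ -39769.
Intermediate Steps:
s = 32 (s = 8 + 4*(6*(1 + 0)) = 8 + 4*(6*1) = 8 + 4*6 = 8 + 24 = 32)
V(T, Y) = -92 (V(T, Y) = -2*((40 - 1) + 7) = -2*(39 + 7) = -2*46 = -92)
h = 2884/3 (h = ((8636 - 92) - 2776)/6 = (8544 - 2776)/6 = (⅙)*5768 = 2884/3 ≈ 961.33)
h + G = 2884/3 - 40730 = -119306/3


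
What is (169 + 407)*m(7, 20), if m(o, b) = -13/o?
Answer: -7488/7 ≈ -1069.7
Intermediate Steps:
(169 + 407)*m(7, 20) = (169 + 407)*(-13/7) = 576*(-13*⅐) = 576*(-13/7) = -7488/7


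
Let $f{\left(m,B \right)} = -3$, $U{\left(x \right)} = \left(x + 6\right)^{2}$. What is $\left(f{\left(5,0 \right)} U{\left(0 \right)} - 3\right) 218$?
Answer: $-24198$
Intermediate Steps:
$U{\left(x \right)} = \left(6 + x\right)^{2}$
$\left(f{\left(5,0 \right)} U{\left(0 \right)} - 3\right) 218 = \left(- 3 \left(6 + 0\right)^{2} - 3\right) 218 = \left(- 3 \cdot 6^{2} - 3\right) 218 = \left(\left(-3\right) 36 - 3\right) 218 = \left(-108 - 3\right) 218 = \left(-111\right) 218 = -24198$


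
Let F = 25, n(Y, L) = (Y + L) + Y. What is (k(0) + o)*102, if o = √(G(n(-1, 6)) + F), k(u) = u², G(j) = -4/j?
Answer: 204*√6 ≈ 499.70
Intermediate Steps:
n(Y, L) = L + 2*Y (n(Y, L) = (L + Y) + Y = L + 2*Y)
o = 2*√6 (o = √(-4/(6 + 2*(-1)) + 25) = √(-4/(6 - 2) + 25) = √(-4/4 + 25) = √(-4*¼ + 25) = √(-1 + 25) = √24 = 2*√6 ≈ 4.8990)
(k(0) + o)*102 = (0² + 2*√6)*102 = (0 + 2*√6)*102 = (2*√6)*102 = 204*√6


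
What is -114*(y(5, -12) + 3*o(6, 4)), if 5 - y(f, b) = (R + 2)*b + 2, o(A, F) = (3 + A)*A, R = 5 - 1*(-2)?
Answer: -31122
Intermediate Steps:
R = 7 (R = 5 + 2 = 7)
o(A, F) = A*(3 + A)
y(f, b) = 3 - 9*b (y(f, b) = 5 - ((7 + 2)*b + 2) = 5 - (9*b + 2) = 5 - (2 + 9*b) = 5 + (-2 - 9*b) = 3 - 9*b)
-114*(y(5, -12) + 3*o(6, 4)) = -114*((3 - 9*(-12)) + 3*(6*(3 + 6))) = -114*((3 + 108) + 3*(6*9)) = -114*(111 + 3*54) = -114*(111 + 162) = -114*273 = -31122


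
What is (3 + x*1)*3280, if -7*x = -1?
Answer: 72160/7 ≈ 10309.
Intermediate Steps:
x = ⅐ (x = -⅐*(-1) = ⅐ ≈ 0.14286)
(3 + x*1)*3280 = (3 + (⅐)*1)*3280 = (3 + ⅐)*3280 = (22/7)*3280 = 72160/7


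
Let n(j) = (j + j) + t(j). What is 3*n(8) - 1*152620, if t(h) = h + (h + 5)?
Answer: -152509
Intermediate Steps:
t(h) = 5 + 2*h (t(h) = h + (5 + h) = 5 + 2*h)
n(j) = 5 + 4*j (n(j) = (j + j) + (5 + 2*j) = 2*j + (5 + 2*j) = 5 + 4*j)
3*n(8) - 1*152620 = 3*(5 + 4*8) - 1*152620 = 3*(5 + 32) - 152620 = 3*37 - 152620 = 111 - 152620 = -152509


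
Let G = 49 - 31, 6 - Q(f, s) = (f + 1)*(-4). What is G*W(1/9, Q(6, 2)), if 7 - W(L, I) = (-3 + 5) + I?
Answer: -522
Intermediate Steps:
Q(f, s) = 10 + 4*f (Q(f, s) = 6 - (f + 1)*(-4) = 6 - (1 + f)*(-4) = 6 - (-4 - 4*f) = 6 + (4 + 4*f) = 10 + 4*f)
W(L, I) = 5 - I (W(L, I) = 7 - ((-3 + 5) + I) = 7 - (2 + I) = 7 + (-2 - I) = 5 - I)
G = 18
G*W(1/9, Q(6, 2)) = 18*(5 - (10 + 4*6)) = 18*(5 - (10 + 24)) = 18*(5 - 1*34) = 18*(5 - 34) = 18*(-29) = -522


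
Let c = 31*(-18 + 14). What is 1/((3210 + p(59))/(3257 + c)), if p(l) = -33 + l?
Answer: 3133/3236 ≈ 0.96817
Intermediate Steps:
c = -124 (c = 31*(-4) = -124)
1/((3210 + p(59))/(3257 + c)) = 1/((3210 + (-33 + 59))/(3257 - 124)) = 1/((3210 + 26)/3133) = 1/(3236*(1/3133)) = 1/(3236/3133) = 3133/3236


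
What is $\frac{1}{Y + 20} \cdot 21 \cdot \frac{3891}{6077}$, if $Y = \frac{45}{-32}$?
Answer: $\frac{373536}{516545} \approx 0.72314$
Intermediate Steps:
$Y = - \frac{45}{32}$ ($Y = 45 \left(- \frac{1}{32}\right) = - \frac{45}{32} \approx -1.4063$)
$\frac{1}{Y + 20} \cdot 21 \cdot \frac{3891}{6077} = \frac{1}{- \frac{45}{32} + 20} \cdot 21 \cdot \frac{3891}{6077} = \frac{1}{\frac{595}{32}} \cdot 21 \cdot 3891 \cdot \frac{1}{6077} = \frac{32}{595} \cdot 21 \cdot \frac{3891}{6077} = \frac{96}{85} \cdot \frac{3891}{6077} = \frac{373536}{516545}$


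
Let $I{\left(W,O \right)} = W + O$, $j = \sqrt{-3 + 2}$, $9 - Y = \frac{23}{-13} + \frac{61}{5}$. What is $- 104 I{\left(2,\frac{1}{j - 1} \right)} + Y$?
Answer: $- \frac{10233}{65} + 52 i \approx -157.43 + 52.0 i$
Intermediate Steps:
$Y = - \frac{93}{65}$ ($Y = 9 - \left(\frac{23}{-13} + \frac{61}{5}\right) = 9 - \left(23 \left(- \frac{1}{13}\right) + 61 \cdot \frac{1}{5}\right) = 9 - \left(- \frac{23}{13} + \frac{61}{5}\right) = 9 - \frac{678}{65} = - \frac{93}{65} \approx -1.4308$)
$j = i$ ($j = \sqrt{-1} = i \approx 1.0 i$)
$I{\left(W,O \right)} = O + W$
$- 104 I{\left(2,\frac{1}{j - 1} \right)} + Y = - 104 \left(\frac{1}{i - 1} + 2\right) - \frac{93}{65} = - 104 \left(\frac{1}{-1 + i} + 2\right) - \frac{93}{65} = - 104 \left(\frac{-1 - i}{2} + 2\right) - \frac{93}{65} = - 104 \left(2 + \frac{-1 - i}{2}\right) - \frac{93}{65} = \left(-208 - 52 \left(-1 - i\right)\right) - \frac{93}{65} = - \frac{13613}{65} - 52 \left(-1 - i\right)$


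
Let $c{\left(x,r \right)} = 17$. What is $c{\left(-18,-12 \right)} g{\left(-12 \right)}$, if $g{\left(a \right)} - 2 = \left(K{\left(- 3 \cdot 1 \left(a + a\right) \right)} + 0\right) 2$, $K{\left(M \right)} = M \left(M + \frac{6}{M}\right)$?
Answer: $176494$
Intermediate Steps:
$g{\left(a \right)} = 14 + 72 a^{2}$ ($g{\left(a \right)} = 2 + \left(\left(6 + \left(- 3 \cdot 1 \left(a + a\right)\right)^{2}\right) + 0\right) 2 = 2 + \left(\left(6 + \left(- 3 \cdot 1 \cdot 2 a\right)^{2}\right) + 0\right) 2 = 2 + \left(\left(6 + \left(- 3 \cdot 2 a\right)^{2}\right) + 0\right) 2 = 2 + \left(\left(6 + \left(- 6 a\right)^{2}\right) + 0\right) 2 = 2 + \left(\left(6 + 36 a^{2}\right) + 0\right) 2 = 2 + \left(6 + 36 a^{2}\right) 2 = 2 + \left(12 + 72 a^{2}\right) = 14 + 72 a^{2}$)
$c{\left(-18,-12 \right)} g{\left(-12 \right)} = 17 \left(14 + 72 \left(-12\right)^{2}\right) = 17 \left(14 + 72 \cdot 144\right) = 17 \left(14 + 10368\right) = 17 \cdot 10382 = 176494$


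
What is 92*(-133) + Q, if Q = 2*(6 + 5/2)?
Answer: -12219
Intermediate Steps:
Q = 17 (Q = 2*(6 + 5*(½)) = 2*(6 + 5/2) = 2*(17/2) = 17)
92*(-133) + Q = 92*(-133) + 17 = -12236 + 17 = -12219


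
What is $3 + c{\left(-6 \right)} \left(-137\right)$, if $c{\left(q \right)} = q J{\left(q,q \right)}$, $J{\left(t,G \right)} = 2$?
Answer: $1647$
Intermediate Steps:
$c{\left(q \right)} = 2 q$ ($c{\left(q \right)} = q 2 = 2 q$)
$3 + c{\left(-6 \right)} \left(-137\right) = 3 + 2 \left(-6\right) \left(-137\right) = 3 - -1644 = 3 + 1644 = 1647$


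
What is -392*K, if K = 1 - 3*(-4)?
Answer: -5096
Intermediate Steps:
K = 13 (K = 1 + 12 = 13)
-392*K = -392*13 = -5096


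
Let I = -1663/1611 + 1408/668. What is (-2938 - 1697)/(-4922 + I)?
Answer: 1246986495/1323910763 ≈ 0.94190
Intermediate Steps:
I = 289351/269037 (I = -1663*1/1611 + 1408*(1/668) = -1663/1611 + 352/167 = 289351/269037 ≈ 1.0755)
(-2938 - 1697)/(-4922 + I) = (-2938 - 1697)/(-4922 + 289351/269037) = -4635/(-1323910763/269037) = -4635*(-269037/1323910763) = 1246986495/1323910763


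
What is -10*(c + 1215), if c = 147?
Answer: -13620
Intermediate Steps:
-10*(c + 1215) = -10*(147 + 1215) = -10*1362 = -13620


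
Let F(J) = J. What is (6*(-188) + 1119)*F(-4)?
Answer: 36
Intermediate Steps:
(6*(-188) + 1119)*F(-4) = (6*(-188) + 1119)*(-4) = (-1128 + 1119)*(-4) = -9*(-4) = 36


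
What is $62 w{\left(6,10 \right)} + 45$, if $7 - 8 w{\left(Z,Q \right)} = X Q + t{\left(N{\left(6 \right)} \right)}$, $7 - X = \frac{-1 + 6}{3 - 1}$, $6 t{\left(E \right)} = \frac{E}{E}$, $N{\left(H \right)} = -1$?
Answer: $- \frac{6019}{24} \approx -250.79$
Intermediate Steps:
$t{\left(E \right)} = \frac{1}{6}$ ($t{\left(E \right)} = \frac{E \frac{1}{E}}{6} = \frac{1}{6} \cdot 1 = \frac{1}{6}$)
$X = \frac{9}{2}$ ($X = 7 - \frac{-1 + 6}{3 - 1} = 7 - \frac{5}{2} = \frac{9}{2} \approx 4.5$)
$w{\left(Z,Q \right)} = \frac{41}{48} - \frac{9 Q}{16}$ ($w{\left(Z,Q \right)} = \frac{7}{8} - \frac{\frac{9 Q}{2} + \frac{1}{6}}{8} = \frac{7}{8} - \frac{\frac{1}{6} + \frac{9 Q}{2}}{8} = \frac{7}{8} - \left(\frac{1}{48} + \frac{9 Q}{16}\right) = \frac{41}{48} - \frac{9 Q}{16}$)
$62 w{\left(6,10 \right)} + 45 = 62 \left(\frac{41}{48} - \frac{45}{8}\right) + 45 = 62 \left(- \frac{229}{48}\right) + 45 = - \frac{7099}{24} + 45 = - \frac{6019}{24}$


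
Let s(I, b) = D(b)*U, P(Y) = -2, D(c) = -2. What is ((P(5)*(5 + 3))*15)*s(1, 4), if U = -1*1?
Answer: -480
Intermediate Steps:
U = -1
s(I, b) = 2 (s(I, b) = -2*(-1) = 2)
((P(5)*(5 + 3))*15)*s(1, 4) = (-2*(5 + 3)*15)*2 = (-2*8*15)*2 = -16*15*2 = -240*2 = -480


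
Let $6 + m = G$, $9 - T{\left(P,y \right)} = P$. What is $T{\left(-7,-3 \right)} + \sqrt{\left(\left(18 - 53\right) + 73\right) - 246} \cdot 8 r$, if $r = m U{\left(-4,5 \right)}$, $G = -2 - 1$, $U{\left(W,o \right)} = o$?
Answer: $16 - 1440 i \sqrt{13} \approx 16.0 - 5192.0 i$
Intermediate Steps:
$T{\left(P,y \right)} = 9 - P$
$G = -3$
$m = -9$ ($m = -6 - 3 = -9$)
$r = -45$ ($r = \left(-9\right) 5 = -45$)
$T{\left(-7,-3 \right)} + \sqrt{\left(\left(18 - 53\right) + 73\right) - 246} \cdot 8 r = \left(9 - -7\right) + \sqrt{\left(\left(18 - 53\right) + 73\right) - 246} \cdot 8 \left(-45\right) = \left(9 + 7\right) + \sqrt{\left(-35 + 73\right) - 246} \left(-360\right) = 16 + \sqrt{38 - 246} \left(-360\right) = 16 + \sqrt{-208} \left(-360\right) = 16 + 4 i \sqrt{13} \left(-360\right) = 16 - 1440 i \sqrt{13}$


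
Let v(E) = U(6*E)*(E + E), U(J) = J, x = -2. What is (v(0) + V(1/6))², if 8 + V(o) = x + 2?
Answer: 64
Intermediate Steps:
v(E) = 12*E² (v(E) = (6*E)*(E + E) = (6*E)*(2*E) = 12*E²)
V(o) = -8 (V(o) = -8 + (-2 + 2) = -8 + 0 = -8)
(v(0) + V(1/6))² = (12*0² - 8)² = (12*0 - 8)² = (0 - 8)² = (-8)² = 64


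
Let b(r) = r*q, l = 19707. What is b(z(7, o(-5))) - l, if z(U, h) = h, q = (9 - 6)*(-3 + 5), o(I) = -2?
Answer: -19719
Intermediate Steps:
q = 6 (q = 3*2 = 6)
b(r) = 6*r (b(r) = r*6 = 6*r)
b(z(7, o(-5))) - l = 6*(-2) - 1*19707 = -12 - 19707 = -19719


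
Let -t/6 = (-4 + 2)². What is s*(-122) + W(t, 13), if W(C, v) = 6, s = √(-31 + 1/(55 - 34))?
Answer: 6 - 610*I*√546/21 ≈ 6.0 - 678.75*I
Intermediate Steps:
t = -24 (t = -6*(-4 + 2)² = -6*(-2)² = -6*4 = -24)
s = 5*I*√546/21 (s = √(-31 + 1/21) = √(-650/21) = 5*I*√546/21 ≈ 5.5635*I)
s*(-122) + W(t, 13) = (5*I*√546/21)*(-122) + 6 = -610*I*√546/21 + 6 = 6 - 610*I*√546/21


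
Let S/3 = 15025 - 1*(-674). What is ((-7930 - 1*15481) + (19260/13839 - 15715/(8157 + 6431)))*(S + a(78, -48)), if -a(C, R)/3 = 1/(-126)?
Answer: -445182469978284775/403766664 ≈ -1.1026e+9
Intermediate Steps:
a(C, R) = 1/42 (a(C, R) = -3/(-126) = -3*(-1/126) = 1/42)
S = 47097 (S = 3*(15025 - 1*(-674)) = 3*(15025 + 674) = 3*15699 = 47097)
((-7930 - 1*15481) + (19260/13839 - 15715/(8157 + 6431)))*(S + a(78, -48)) = ((-7930 - 1*15481) + (19260/13839 - 15715/(8157 + 6431)))*(47097 + 1/42) = ((-7930 - 15481) + (19260*(1/13839) - 15715/14588))*(1978075/42) = (-23411 + (6420/4613 - 15715*1/14588))*(1978075/42) = (-23411 + (6420/4613 - 2245/2084))*(1978075/42) = (-23411 + 3023095/9613492)*(1978075/42) = -225058438117/9613492*1978075/42 = -445182469978284775/403766664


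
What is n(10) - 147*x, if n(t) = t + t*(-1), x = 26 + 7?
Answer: -4851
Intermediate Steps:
x = 33
n(t) = 0 (n(t) = t - t = 0)
n(10) - 147*x = 0 - 147*33 = 0 - 4851 = -4851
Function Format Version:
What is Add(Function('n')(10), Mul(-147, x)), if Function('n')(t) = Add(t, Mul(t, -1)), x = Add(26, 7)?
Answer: -4851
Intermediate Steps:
x = 33
Function('n')(t) = 0 (Function('n')(t) = Add(t, Mul(-1, t)) = 0)
Add(Function('n')(10), Mul(-147, x)) = Add(0, Mul(-147, 33)) = Add(0, -4851) = -4851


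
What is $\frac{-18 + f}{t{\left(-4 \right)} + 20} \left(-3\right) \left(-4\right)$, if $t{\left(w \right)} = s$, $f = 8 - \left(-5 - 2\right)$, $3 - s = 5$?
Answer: $-2$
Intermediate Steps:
$s = -2$ ($s = 3 - 5 = -2$)
$f = 15$ ($f = 8 - \left(-5 - 2\right) = 8 - -7 = 8 + 7 = 15$)
$t{\left(w \right)} = -2$
$\frac{-18 + f}{t{\left(-4 \right)} + 20} \left(-3\right) \left(-4\right) = \frac{-18 + 15}{-2 + 20} \left(-3\right) \left(-4\right) = - \frac{3}{18} \left(-3\right) \left(-4\right) = \left(-3\right) \frac{1}{18} \left(-3\right) \left(-4\right) = \left(- \frac{1}{6}\right) \left(-3\right) \left(-4\right) = \frac{1}{2} \left(-4\right) = -2$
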